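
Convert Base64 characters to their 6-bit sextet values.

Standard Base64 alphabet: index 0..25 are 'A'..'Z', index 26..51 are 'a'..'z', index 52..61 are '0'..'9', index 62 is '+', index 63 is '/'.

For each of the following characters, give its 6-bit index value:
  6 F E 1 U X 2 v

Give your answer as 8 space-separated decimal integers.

Answer: 58 5 4 53 20 23 54 47

Derivation:
'6': 0..9 range, 52 + ord('6') − ord('0') = 58
'F': A..Z range, ord('F') − ord('A') = 5
'E': A..Z range, ord('E') − ord('A') = 4
'1': 0..9 range, 52 + ord('1') − ord('0') = 53
'U': A..Z range, ord('U') − ord('A') = 20
'X': A..Z range, ord('X') − ord('A') = 23
'2': 0..9 range, 52 + ord('2') − ord('0') = 54
'v': a..z range, 26 + ord('v') − ord('a') = 47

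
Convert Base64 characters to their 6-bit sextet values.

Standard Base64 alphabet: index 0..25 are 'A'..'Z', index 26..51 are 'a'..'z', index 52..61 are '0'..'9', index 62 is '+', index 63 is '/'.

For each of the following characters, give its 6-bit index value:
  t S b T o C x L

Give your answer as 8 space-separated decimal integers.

't': a..z range, 26 + ord('t') − ord('a') = 45
'S': A..Z range, ord('S') − ord('A') = 18
'b': a..z range, 26 + ord('b') − ord('a') = 27
'T': A..Z range, ord('T') − ord('A') = 19
'o': a..z range, 26 + ord('o') − ord('a') = 40
'C': A..Z range, ord('C') − ord('A') = 2
'x': a..z range, 26 + ord('x') − ord('a') = 49
'L': A..Z range, ord('L') − ord('A') = 11

Answer: 45 18 27 19 40 2 49 11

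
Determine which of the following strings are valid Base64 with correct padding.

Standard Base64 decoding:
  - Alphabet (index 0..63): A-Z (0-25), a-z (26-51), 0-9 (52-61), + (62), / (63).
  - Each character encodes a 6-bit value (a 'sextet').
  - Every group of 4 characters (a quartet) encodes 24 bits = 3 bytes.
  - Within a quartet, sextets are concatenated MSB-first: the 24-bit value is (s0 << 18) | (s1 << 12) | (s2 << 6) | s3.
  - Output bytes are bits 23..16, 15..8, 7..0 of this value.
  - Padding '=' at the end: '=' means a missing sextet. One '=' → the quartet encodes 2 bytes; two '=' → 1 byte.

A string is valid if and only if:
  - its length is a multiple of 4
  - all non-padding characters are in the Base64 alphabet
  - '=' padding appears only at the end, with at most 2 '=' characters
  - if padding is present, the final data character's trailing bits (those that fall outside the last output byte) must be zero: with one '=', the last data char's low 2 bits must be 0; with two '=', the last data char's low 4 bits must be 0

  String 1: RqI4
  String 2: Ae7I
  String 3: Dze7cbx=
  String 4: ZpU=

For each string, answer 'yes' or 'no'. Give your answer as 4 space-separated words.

String 1: 'RqI4' → valid
String 2: 'Ae7I' → valid
String 3: 'Dze7cbx=' → invalid (bad trailing bits)
String 4: 'ZpU=' → valid

Answer: yes yes no yes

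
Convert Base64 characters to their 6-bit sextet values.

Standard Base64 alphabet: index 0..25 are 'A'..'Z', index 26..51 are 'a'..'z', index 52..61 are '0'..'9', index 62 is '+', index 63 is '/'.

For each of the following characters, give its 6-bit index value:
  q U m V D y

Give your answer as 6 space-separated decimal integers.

Answer: 42 20 38 21 3 50

Derivation:
'q': a..z range, 26 + ord('q') − ord('a') = 42
'U': A..Z range, ord('U') − ord('A') = 20
'm': a..z range, 26 + ord('m') − ord('a') = 38
'V': A..Z range, ord('V') − ord('A') = 21
'D': A..Z range, ord('D') − ord('A') = 3
'y': a..z range, 26 + ord('y') − ord('a') = 50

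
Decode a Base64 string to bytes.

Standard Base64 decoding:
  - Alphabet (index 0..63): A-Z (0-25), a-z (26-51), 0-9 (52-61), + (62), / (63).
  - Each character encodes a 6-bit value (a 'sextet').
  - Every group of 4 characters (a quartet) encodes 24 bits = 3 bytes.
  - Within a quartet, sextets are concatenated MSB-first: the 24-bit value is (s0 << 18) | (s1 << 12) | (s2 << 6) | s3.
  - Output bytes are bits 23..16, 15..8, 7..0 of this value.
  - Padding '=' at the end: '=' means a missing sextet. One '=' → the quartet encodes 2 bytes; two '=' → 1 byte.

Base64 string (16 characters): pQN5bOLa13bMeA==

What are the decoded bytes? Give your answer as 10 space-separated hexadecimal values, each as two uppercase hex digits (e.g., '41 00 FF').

After char 0 ('p'=41): chars_in_quartet=1 acc=0x29 bytes_emitted=0
After char 1 ('Q'=16): chars_in_quartet=2 acc=0xA50 bytes_emitted=0
After char 2 ('N'=13): chars_in_quartet=3 acc=0x2940D bytes_emitted=0
After char 3 ('5'=57): chars_in_quartet=4 acc=0xA50379 -> emit A5 03 79, reset; bytes_emitted=3
After char 4 ('b'=27): chars_in_quartet=1 acc=0x1B bytes_emitted=3
After char 5 ('O'=14): chars_in_quartet=2 acc=0x6CE bytes_emitted=3
After char 6 ('L'=11): chars_in_quartet=3 acc=0x1B38B bytes_emitted=3
After char 7 ('a'=26): chars_in_quartet=4 acc=0x6CE2DA -> emit 6C E2 DA, reset; bytes_emitted=6
After char 8 ('1'=53): chars_in_quartet=1 acc=0x35 bytes_emitted=6
After char 9 ('3'=55): chars_in_quartet=2 acc=0xD77 bytes_emitted=6
After char 10 ('b'=27): chars_in_quartet=3 acc=0x35DDB bytes_emitted=6
After char 11 ('M'=12): chars_in_quartet=4 acc=0xD776CC -> emit D7 76 CC, reset; bytes_emitted=9
After char 12 ('e'=30): chars_in_quartet=1 acc=0x1E bytes_emitted=9
After char 13 ('A'=0): chars_in_quartet=2 acc=0x780 bytes_emitted=9
Padding '==': partial quartet acc=0x780 -> emit 78; bytes_emitted=10

Answer: A5 03 79 6C E2 DA D7 76 CC 78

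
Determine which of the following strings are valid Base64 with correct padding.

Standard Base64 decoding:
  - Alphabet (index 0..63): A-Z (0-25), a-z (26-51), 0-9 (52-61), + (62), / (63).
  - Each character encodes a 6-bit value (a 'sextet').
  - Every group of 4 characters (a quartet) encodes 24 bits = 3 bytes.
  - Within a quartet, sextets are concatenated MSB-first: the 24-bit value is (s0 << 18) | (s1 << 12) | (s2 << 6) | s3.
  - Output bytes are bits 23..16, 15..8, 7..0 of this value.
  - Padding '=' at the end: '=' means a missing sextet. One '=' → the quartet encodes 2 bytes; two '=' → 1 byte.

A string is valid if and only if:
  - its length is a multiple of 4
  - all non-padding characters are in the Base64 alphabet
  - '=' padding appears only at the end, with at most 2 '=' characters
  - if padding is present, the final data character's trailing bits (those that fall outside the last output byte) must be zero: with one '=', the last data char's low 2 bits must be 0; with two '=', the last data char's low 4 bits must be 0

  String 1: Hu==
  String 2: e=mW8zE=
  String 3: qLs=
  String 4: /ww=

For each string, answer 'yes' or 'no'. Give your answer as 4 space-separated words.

String 1: 'Hu==' → invalid (bad trailing bits)
String 2: 'e=mW8zE=' → invalid (bad char(s): ['=']; '=' in middle)
String 3: 'qLs=' → valid
String 4: '/ww=' → valid

Answer: no no yes yes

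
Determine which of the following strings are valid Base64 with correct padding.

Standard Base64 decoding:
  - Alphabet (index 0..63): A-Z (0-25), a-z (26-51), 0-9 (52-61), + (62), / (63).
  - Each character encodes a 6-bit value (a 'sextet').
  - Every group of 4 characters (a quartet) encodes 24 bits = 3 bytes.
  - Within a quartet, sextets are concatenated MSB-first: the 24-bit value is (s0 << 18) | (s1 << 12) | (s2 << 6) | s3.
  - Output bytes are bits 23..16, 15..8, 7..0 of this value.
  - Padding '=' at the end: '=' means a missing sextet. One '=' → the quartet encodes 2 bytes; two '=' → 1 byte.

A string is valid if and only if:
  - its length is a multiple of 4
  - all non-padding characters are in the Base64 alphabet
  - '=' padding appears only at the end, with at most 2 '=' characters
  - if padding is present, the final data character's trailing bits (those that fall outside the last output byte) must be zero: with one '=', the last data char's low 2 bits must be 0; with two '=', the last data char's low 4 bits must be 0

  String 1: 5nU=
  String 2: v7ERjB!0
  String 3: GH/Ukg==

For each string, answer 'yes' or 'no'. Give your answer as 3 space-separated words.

String 1: '5nU=' → valid
String 2: 'v7ERjB!0' → invalid (bad char(s): ['!'])
String 3: 'GH/Ukg==' → valid

Answer: yes no yes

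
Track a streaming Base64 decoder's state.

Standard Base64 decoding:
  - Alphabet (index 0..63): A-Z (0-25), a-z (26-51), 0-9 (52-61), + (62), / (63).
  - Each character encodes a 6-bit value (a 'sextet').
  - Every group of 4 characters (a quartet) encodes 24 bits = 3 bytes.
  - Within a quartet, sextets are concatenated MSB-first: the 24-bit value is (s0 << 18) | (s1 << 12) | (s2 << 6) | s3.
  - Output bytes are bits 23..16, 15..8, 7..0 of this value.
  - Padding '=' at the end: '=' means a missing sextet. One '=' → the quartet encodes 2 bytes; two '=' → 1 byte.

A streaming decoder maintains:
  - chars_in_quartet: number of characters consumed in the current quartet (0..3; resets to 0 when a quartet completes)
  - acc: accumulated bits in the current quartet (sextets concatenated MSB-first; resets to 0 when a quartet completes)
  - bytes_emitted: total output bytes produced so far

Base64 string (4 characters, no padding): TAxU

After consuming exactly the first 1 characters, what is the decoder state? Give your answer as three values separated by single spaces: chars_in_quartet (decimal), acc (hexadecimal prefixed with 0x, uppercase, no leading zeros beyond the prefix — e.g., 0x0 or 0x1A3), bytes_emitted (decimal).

Answer: 1 0x13 0

Derivation:
After char 0 ('T'=19): chars_in_quartet=1 acc=0x13 bytes_emitted=0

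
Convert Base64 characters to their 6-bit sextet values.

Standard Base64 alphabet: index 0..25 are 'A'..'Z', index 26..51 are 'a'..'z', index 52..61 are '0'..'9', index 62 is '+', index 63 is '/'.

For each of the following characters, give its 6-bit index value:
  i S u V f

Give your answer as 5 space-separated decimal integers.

'i': a..z range, 26 + ord('i') − ord('a') = 34
'S': A..Z range, ord('S') − ord('A') = 18
'u': a..z range, 26 + ord('u') − ord('a') = 46
'V': A..Z range, ord('V') − ord('A') = 21
'f': a..z range, 26 + ord('f') − ord('a') = 31

Answer: 34 18 46 21 31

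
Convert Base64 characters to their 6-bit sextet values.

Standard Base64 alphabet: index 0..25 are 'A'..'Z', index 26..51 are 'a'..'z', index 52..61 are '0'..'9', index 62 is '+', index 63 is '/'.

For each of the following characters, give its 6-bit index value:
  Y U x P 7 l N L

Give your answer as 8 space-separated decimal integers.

Answer: 24 20 49 15 59 37 13 11

Derivation:
'Y': A..Z range, ord('Y') − ord('A') = 24
'U': A..Z range, ord('U') − ord('A') = 20
'x': a..z range, 26 + ord('x') − ord('a') = 49
'P': A..Z range, ord('P') − ord('A') = 15
'7': 0..9 range, 52 + ord('7') − ord('0') = 59
'l': a..z range, 26 + ord('l') − ord('a') = 37
'N': A..Z range, ord('N') − ord('A') = 13
'L': A..Z range, ord('L') − ord('A') = 11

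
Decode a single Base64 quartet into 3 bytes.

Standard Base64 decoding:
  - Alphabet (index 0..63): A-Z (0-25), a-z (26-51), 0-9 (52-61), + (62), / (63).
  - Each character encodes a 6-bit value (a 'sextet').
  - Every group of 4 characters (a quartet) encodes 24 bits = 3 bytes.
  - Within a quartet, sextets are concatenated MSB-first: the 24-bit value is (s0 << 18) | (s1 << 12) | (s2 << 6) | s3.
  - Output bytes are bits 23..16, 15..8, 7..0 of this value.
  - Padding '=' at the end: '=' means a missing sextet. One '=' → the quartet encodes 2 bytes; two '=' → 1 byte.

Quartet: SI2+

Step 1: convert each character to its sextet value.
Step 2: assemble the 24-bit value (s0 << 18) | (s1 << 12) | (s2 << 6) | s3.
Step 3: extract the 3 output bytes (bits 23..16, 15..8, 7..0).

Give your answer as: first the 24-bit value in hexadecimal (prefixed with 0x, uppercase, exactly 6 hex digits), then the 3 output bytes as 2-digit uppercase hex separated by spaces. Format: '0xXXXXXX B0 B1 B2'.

Answer: 0x488DBE 48 8D BE

Derivation:
Sextets: S=18, I=8, 2=54, +=62
24-bit: (18<<18) | (8<<12) | (54<<6) | 62
      = 0x480000 | 0x008000 | 0x000D80 | 0x00003E
      = 0x488DBE
Bytes: (v>>16)&0xFF=48, (v>>8)&0xFF=8D, v&0xFF=BE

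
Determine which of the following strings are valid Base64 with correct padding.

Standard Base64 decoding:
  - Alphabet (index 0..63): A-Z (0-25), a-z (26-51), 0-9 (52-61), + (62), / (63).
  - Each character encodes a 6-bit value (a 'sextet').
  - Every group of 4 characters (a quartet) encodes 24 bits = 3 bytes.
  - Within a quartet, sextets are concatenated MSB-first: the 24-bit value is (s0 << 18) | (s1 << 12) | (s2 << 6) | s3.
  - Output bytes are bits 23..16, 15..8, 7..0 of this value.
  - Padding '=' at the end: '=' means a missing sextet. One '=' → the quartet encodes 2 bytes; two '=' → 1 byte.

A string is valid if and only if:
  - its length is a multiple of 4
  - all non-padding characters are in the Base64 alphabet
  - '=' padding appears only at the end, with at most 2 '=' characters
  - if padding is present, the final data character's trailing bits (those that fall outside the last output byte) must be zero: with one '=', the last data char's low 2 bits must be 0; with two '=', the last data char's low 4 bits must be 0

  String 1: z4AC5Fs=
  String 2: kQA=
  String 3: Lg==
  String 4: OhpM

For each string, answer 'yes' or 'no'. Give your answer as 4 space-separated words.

String 1: 'z4AC5Fs=' → valid
String 2: 'kQA=' → valid
String 3: 'Lg==' → valid
String 4: 'OhpM' → valid

Answer: yes yes yes yes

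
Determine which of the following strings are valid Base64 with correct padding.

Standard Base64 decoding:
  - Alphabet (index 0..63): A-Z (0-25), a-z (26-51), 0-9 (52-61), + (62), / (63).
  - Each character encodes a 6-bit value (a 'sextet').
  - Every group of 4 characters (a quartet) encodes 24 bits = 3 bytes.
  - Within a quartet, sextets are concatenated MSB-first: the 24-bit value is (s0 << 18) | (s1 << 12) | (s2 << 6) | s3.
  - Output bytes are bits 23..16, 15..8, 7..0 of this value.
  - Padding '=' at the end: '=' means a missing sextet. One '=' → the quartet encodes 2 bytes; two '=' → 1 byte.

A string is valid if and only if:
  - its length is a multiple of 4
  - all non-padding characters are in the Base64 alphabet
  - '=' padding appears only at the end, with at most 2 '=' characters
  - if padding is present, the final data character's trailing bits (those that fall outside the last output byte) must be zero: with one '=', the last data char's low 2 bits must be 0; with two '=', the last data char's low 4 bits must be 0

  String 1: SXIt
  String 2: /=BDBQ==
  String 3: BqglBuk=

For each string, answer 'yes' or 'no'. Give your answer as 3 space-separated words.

String 1: 'SXIt' → valid
String 2: '/=BDBQ==' → invalid (bad char(s): ['=']; '=' in middle)
String 3: 'BqglBuk=' → valid

Answer: yes no yes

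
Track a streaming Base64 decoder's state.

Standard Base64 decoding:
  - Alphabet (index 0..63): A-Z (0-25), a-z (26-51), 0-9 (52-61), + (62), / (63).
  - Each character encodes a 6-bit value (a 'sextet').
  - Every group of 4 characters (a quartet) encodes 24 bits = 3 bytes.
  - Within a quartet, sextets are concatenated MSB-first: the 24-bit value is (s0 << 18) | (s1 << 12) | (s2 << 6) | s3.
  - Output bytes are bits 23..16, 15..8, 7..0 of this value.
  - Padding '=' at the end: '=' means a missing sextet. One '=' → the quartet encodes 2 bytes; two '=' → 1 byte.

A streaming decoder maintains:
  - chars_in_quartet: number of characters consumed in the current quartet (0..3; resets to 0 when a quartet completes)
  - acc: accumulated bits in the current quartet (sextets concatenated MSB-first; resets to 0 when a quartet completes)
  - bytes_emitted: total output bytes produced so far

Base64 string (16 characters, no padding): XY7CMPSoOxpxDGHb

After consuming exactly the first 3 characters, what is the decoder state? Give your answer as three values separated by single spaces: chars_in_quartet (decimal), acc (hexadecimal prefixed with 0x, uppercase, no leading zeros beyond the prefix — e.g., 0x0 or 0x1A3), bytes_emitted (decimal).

Answer: 3 0x1763B 0

Derivation:
After char 0 ('X'=23): chars_in_quartet=1 acc=0x17 bytes_emitted=0
After char 1 ('Y'=24): chars_in_quartet=2 acc=0x5D8 bytes_emitted=0
After char 2 ('7'=59): chars_in_quartet=3 acc=0x1763B bytes_emitted=0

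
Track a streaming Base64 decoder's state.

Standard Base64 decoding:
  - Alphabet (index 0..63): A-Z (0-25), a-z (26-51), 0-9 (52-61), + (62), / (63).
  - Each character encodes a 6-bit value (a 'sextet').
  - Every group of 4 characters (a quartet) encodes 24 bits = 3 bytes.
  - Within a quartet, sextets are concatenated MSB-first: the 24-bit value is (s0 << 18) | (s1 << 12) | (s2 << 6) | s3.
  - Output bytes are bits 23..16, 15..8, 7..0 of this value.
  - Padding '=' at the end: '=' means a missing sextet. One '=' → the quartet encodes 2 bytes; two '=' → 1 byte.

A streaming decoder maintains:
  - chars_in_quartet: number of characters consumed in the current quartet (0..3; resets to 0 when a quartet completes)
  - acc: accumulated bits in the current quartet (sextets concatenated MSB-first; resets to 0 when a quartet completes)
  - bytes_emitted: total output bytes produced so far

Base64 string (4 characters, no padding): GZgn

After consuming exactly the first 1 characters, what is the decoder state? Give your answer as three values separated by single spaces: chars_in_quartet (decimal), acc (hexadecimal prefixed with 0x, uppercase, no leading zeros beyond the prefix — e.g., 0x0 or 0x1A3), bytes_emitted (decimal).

After char 0 ('G'=6): chars_in_quartet=1 acc=0x6 bytes_emitted=0

Answer: 1 0x6 0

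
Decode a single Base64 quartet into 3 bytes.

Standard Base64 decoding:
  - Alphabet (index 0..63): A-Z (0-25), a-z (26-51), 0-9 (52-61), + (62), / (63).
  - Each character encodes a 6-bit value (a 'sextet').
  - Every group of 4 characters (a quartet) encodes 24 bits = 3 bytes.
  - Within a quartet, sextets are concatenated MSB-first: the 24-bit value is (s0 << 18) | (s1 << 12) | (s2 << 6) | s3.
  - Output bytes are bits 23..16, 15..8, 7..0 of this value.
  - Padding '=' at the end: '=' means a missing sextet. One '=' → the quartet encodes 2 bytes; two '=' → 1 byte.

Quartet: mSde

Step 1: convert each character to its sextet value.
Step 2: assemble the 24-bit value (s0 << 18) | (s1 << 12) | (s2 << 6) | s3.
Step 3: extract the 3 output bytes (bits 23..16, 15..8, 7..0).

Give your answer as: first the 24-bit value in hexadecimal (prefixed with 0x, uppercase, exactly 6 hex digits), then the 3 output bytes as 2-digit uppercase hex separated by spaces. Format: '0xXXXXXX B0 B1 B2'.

Sextets: m=38, S=18, d=29, e=30
24-bit: (38<<18) | (18<<12) | (29<<6) | 30
      = 0x980000 | 0x012000 | 0x000740 | 0x00001E
      = 0x99275E
Bytes: (v>>16)&0xFF=99, (v>>8)&0xFF=27, v&0xFF=5E

Answer: 0x99275E 99 27 5E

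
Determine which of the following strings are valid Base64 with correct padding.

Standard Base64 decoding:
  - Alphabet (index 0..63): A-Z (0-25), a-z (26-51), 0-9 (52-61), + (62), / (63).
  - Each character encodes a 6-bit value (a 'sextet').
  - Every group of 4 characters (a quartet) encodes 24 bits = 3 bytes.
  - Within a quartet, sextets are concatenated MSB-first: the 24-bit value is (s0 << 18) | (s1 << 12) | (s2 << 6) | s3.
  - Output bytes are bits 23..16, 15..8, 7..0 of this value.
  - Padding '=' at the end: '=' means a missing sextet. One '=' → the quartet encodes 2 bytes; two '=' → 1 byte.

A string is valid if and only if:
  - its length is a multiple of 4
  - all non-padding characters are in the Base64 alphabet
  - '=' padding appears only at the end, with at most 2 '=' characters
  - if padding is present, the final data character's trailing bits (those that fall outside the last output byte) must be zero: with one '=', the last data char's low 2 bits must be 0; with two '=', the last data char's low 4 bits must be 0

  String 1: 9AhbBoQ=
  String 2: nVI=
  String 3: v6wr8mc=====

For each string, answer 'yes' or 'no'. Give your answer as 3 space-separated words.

Answer: yes yes no

Derivation:
String 1: '9AhbBoQ=' → valid
String 2: 'nVI=' → valid
String 3: 'v6wr8mc=====' → invalid (5 pad chars (max 2))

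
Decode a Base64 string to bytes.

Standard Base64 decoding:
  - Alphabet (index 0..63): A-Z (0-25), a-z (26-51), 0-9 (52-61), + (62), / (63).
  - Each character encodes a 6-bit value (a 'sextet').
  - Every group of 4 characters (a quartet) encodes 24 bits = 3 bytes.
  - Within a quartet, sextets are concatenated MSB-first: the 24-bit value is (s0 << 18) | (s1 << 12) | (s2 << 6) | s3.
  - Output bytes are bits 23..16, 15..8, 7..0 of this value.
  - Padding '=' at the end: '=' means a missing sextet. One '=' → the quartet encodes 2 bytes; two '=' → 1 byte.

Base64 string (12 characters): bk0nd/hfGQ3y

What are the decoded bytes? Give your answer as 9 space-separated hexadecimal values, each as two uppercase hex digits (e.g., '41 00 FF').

Answer: 6E 4D 27 77 F8 5F 19 0D F2

Derivation:
After char 0 ('b'=27): chars_in_quartet=1 acc=0x1B bytes_emitted=0
After char 1 ('k'=36): chars_in_quartet=2 acc=0x6E4 bytes_emitted=0
After char 2 ('0'=52): chars_in_quartet=3 acc=0x1B934 bytes_emitted=0
After char 3 ('n'=39): chars_in_quartet=4 acc=0x6E4D27 -> emit 6E 4D 27, reset; bytes_emitted=3
After char 4 ('d'=29): chars_in_quartet=1 acc=0x1D bytes_emitted=3
After char 5 ('/'=63): chars_in_quartet=2 acc=0x77F bytes_emitted=3
After char 6 ('h'=33): chars_in_quartet=3 acc=0x1DFE1 bytes_emitted=3
After char 7 ('f'=31): chars_in_quartet=4 acc=0x77F85F -> emit 77 F8 5F, reset; bytes_emitted=6
After char 8 ('G'=6): chars_in_quartet=1 acc=0x6 bytes_emitted=6
After char 9 ('Q'=16): chars_in_quartet=2 acc=0x190 bytes_emitted=6
After char 10 ('3'=55): chars_in_quartet=3 acc=0x6437 bytes_emitted=6
After char 11 ('y'=50): chars_in_quartet=4 acc=0x190DF2 -> emit 19 0D F2, reset; bytes_emitted=9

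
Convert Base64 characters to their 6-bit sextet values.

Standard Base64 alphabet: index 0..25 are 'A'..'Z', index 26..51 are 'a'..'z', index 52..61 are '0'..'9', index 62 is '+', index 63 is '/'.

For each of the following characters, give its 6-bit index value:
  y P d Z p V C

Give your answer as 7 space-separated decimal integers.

'y': a..z range, 26 + ord('y') − ord('a') = 50
'P': A..Z range, ord('P') − ord('A') = 15
'd': a..z range, 26 + ord('d') − ord('a') = 29
'Z': A..Z range, ord('Z') − ord('A') = 25
'p': a..z range, 26 + ord('p') − ord('a') = 41
'V': A..Z range, ord('V') − ord('A') = 21
'C': A..Z range, ord('C') − ord('A') = 2

Answer: 50 15 29 25 41 21 2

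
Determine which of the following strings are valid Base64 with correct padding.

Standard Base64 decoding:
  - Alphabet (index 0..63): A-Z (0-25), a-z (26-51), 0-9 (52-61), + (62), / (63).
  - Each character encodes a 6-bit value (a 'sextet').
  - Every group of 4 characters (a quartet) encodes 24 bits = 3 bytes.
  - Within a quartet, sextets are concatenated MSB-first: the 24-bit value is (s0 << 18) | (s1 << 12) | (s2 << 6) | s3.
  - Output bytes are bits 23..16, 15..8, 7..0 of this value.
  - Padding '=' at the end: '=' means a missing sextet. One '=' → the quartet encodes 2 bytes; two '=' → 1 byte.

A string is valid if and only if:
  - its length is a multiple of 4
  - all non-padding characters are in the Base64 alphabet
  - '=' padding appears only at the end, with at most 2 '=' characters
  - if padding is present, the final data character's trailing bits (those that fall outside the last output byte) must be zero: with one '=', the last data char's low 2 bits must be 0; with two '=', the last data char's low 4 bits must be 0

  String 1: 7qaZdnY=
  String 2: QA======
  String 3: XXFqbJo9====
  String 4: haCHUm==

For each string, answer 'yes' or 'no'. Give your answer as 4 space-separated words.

String 1: '7qaZdnY=' → valid
String 2: 'QA======' → invalid (6 pad chars (max 2))
String 3: 'XXFqbJo9====' → invalid (4 pad chars (max 2))
String 4: 'haCHUm==' → invalid (bad trailing bits)

Answer: yes no no no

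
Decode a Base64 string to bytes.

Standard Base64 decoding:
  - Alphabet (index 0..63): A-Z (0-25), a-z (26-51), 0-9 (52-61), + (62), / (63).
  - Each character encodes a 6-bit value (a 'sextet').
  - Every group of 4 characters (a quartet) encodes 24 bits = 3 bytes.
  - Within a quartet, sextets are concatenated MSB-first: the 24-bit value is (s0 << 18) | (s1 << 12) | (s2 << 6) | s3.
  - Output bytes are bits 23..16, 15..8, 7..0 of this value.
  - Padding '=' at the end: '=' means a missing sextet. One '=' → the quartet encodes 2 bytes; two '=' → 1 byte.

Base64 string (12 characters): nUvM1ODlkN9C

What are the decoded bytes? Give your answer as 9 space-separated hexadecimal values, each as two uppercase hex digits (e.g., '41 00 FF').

Answer: 9D 4B CC D4 E0 E5 90 DF 42

Derivation:
After char 0 ('n'=39): chars_in_quartet=1 acc=0x27 bytes_emitted=0
After char 1 ('U'=20): chars_in_quartet=2 acc=0x9D4 bytes_emitted=0
After char 2 ('v'=47): chars_in_quartet=3 acc=0x2752F bytes_emitted=0
After char 3 ('M'=12): chars_in_quartet=4 acc=0x9D4BCC -> emit 9D 4B CC, reset; bytes_emitted=3
After char 4 ('1'=53): chars_in_quartet=1 acc=0x35 bytes_emitted=3
After char 5 ('O'=14): chars_in_quartet=2 acc=0xD4E bytes_emitted=3
After char 6 ('D'=3): chars_in_quartet=3 acc=0x35383 bytes_emitted=3
After char 7 ('l'=37): chars_in_quartet=4 acc=0xD4E0E5 -> emit D4 E0 E5, reset; bytes_emitted=6
After char 8 ('k'=36): chars_in_quartet=1 acc=0x24 bytes_emitted=6
After char 9 ('N'=13): chars_in_quartet=2 acc=0x90D bytes_emitted=6
After char 10 ('9'=61): chars_in_quartet=3 acc=0x2437D bytes_emitted=6
After char 11 ('C'=2): chars_in_quartet=4 acc=0x90DF42 -> emit 90 DF 42, reset; bytes_emitted=9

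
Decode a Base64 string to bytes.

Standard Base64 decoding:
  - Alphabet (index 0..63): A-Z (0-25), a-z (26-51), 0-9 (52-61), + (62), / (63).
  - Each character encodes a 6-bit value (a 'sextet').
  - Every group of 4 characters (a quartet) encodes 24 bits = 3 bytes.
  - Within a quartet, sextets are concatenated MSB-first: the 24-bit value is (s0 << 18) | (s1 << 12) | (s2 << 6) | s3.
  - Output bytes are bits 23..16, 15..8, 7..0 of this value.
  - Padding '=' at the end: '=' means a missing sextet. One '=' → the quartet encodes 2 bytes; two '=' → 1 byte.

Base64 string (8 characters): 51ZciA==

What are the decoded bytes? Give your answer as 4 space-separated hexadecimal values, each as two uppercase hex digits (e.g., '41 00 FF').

Answer: E7 56 5C 88

Derivation:
After char 0 ('5'=57): chars_in_quartet=1 acc=0x39 bytes_emitted=0
After char 1 ('1'=53): chars_in_quartet=2 acc=0xE75 bytes_emitted=0
After char 2 ('Z'=25): chars_in_quartet=3 acc=0x39D59 bytes_emitted=0
After char 3 ('c'=28): chars_in_quartet=4 acc=0xE7565C -> emit E7 56 5C, reset; bytes_emitted=3
After char 4 ('i'=34): chars_in_quartet=1 acc=0x22 bytes_emitted=3
After char 5 ('A'=0): chars_in_quartet=2 acc=0x880 bytes_emitted=3
Padding '==': partial quartet acc=0x880 -> emit 88; bytes_emitted=4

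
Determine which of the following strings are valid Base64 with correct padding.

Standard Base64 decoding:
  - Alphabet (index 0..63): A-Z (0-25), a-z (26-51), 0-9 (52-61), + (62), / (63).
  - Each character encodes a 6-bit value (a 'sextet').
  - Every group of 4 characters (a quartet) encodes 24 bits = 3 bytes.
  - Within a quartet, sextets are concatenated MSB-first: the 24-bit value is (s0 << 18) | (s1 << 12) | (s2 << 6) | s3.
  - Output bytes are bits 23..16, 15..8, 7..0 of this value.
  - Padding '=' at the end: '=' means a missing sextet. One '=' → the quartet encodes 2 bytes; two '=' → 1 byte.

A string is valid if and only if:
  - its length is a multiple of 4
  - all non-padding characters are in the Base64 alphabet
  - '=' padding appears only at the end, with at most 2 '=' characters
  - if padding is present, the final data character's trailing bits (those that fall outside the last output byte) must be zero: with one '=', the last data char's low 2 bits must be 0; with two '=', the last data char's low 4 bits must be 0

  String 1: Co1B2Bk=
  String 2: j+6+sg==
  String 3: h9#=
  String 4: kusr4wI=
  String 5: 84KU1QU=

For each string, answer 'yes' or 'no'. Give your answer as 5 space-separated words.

Answer: yes yes no yes yes

Derivation:
String 1: 'Co1B2Bk=' → valid
String 2: 'j+6+sg==' → valid
String 3: 'h9#=' → invalid (bad char(s): ['#'])
String 4: 'kusr4wI=' → valid
String 5: '84KU1QU=' → valid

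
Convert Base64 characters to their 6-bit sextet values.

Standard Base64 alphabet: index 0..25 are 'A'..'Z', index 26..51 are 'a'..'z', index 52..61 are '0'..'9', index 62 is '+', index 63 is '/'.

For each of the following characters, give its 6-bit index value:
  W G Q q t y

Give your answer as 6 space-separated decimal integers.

'W': A..Z range, ord('W') − ord('A') = 22
'G': A..Z range, ord('G') − ord('A') = 6
'Q': A..Z range, ord('Q') − ord('A') = 16
'q': a..z range, 26 + ord('q') − ord('a') = 42
't': a..z range, 26 + ord('t') − ord('a') = 45
'y': a..z range, 26 + ord('y') − ord('a') = 50

Answer: 22 6 16 42 45 50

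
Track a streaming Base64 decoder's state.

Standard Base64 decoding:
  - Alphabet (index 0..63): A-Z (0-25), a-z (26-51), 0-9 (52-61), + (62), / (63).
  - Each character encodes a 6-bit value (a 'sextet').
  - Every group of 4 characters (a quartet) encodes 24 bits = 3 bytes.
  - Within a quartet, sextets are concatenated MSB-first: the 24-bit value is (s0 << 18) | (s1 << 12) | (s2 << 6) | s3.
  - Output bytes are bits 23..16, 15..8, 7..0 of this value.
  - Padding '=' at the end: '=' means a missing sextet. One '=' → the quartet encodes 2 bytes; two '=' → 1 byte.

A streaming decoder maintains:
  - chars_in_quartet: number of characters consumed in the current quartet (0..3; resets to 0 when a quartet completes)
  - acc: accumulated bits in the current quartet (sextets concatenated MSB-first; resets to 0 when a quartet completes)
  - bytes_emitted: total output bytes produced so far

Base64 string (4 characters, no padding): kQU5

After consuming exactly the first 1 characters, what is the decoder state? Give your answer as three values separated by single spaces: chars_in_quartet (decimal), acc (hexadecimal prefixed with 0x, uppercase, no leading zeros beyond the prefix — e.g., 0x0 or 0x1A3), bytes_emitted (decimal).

After char 0 ('k'=36): chars_in_quartet=1 acc=0x24 bytes_emitted=0

Answer: 1 0x24 0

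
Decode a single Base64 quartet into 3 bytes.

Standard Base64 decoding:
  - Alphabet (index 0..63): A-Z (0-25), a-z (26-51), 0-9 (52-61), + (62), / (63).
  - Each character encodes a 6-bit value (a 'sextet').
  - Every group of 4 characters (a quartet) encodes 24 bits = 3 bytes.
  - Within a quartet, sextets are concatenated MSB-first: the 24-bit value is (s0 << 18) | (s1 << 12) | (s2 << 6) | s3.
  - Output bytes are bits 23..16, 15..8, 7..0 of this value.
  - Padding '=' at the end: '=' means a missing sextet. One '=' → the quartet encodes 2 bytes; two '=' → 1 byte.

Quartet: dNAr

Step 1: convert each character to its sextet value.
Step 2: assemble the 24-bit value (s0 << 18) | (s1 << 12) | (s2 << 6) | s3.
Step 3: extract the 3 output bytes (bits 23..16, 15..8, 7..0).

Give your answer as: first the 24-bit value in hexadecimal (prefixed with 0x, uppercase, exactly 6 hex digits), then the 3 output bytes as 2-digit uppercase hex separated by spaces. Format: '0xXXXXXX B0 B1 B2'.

Sextets: d=29, N=13, A=0, r=43
24-bit: (29<<18) | (13<<12) | (0<<6) | 43
      = 0x740000 | 0x00D000 | 0x000000 | 0x00002B
      = 0x74D02B
Bytes: (v>>16)&0xFF=74, (v>>8)&0xFF=D0, v&0xFF=2B

Answer: 0x74D02B 74 D0 2B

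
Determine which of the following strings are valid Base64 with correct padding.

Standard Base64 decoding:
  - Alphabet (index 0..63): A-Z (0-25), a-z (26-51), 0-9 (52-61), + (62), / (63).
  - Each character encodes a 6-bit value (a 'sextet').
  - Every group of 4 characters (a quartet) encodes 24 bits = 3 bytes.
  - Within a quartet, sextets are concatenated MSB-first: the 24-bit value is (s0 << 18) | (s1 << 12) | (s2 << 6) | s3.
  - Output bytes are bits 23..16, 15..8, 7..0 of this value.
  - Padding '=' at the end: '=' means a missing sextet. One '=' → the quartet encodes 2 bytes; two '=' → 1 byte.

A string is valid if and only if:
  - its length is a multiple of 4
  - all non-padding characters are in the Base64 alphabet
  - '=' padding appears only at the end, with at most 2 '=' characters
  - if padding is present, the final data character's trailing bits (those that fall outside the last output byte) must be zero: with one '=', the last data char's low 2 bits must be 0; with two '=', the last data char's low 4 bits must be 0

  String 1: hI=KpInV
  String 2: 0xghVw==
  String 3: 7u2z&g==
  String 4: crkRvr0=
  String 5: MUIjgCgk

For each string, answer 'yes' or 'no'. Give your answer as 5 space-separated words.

Answer: no yes no yes yes

Derivation:
String 1: 'hI=KpInV' → invalid (bad char(s): ['=']; '=' in middle)
String 2: '0xghVw==' → valid
String 3: '7u2z&g==' → invalid (bad char(s): ['&'])
String 4: 'crkRvr0=' → valid
String 5: 'MUIjgCgk' → valid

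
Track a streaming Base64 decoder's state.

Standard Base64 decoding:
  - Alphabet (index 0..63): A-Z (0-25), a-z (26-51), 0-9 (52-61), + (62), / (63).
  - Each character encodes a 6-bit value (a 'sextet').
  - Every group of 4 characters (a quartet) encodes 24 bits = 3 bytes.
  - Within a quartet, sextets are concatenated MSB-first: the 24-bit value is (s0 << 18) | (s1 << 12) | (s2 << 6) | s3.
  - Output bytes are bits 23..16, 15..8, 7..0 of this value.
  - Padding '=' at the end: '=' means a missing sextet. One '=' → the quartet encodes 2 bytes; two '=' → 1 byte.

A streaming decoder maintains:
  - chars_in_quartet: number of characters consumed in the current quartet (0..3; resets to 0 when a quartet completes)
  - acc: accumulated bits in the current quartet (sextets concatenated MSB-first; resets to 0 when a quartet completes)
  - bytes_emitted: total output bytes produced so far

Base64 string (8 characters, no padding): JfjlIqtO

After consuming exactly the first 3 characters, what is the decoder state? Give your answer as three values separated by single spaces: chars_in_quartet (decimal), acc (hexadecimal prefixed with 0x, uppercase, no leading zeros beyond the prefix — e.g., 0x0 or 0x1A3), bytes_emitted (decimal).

After char 0 ('J'=9): chars_in_quartet=1 acc=0x9 bytes_emitted=0
After char 1 ('f'=31): chars_in_quartet=2 acc=0x25F bytes_emitted=0
After char 2 ('j'=35): chars_in_quartet=3 acc=0x97E3 bytes_emitted=0

Answer: 3 0x97E3 0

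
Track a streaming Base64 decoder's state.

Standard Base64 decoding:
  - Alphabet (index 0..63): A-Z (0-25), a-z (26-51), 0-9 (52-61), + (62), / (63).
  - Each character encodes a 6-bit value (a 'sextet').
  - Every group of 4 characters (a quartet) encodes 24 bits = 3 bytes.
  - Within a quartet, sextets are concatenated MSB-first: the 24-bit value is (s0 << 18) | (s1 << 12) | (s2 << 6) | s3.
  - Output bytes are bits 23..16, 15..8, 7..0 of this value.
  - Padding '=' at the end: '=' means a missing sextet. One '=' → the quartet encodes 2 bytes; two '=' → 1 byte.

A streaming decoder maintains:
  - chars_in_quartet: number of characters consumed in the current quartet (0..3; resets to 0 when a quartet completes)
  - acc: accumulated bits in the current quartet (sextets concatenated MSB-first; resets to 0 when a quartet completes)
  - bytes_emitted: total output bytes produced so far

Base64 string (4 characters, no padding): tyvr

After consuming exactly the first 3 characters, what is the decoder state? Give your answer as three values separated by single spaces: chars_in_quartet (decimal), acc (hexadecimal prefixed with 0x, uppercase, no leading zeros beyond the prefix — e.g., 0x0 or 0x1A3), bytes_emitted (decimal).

Answer: 3 0x2DCAF 0

Derivation:
After char 0 ('t'=45): chars_in_quartet=1 acc=0x2D bytes_emitted=0
After char 1 ('y'=50): chars_in_quartet=2 acc=0xB72 bytes_emitted=0
After char 2 ('v'=47): chars_in_quartet=3 acc=0x2DCAF bytes_emitted=0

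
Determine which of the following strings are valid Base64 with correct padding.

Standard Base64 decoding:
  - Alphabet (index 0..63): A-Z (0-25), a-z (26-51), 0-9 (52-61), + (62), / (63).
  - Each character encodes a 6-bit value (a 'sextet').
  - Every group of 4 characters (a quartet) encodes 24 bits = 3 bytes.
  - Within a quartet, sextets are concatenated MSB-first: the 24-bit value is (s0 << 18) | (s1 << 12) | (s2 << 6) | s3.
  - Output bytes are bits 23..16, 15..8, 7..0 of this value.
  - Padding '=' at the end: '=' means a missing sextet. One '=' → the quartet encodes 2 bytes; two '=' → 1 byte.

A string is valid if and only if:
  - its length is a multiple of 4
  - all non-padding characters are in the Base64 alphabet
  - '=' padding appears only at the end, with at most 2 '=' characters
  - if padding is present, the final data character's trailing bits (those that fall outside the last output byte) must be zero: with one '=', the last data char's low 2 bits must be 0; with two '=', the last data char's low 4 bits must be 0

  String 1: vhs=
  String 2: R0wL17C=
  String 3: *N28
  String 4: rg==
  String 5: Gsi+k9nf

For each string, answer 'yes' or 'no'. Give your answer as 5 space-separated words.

Answer: yes no no yes yes

Derivation:
String 1: 'vhs=' → valid
String 2: 'R0wL17C=' → invalid (bad trailing bits)
String 3: '*N28' → invalid (bad char(s): ['*'])
String 4: 'rg==' → valid
String 5: 'Gsi+k9nf' → valid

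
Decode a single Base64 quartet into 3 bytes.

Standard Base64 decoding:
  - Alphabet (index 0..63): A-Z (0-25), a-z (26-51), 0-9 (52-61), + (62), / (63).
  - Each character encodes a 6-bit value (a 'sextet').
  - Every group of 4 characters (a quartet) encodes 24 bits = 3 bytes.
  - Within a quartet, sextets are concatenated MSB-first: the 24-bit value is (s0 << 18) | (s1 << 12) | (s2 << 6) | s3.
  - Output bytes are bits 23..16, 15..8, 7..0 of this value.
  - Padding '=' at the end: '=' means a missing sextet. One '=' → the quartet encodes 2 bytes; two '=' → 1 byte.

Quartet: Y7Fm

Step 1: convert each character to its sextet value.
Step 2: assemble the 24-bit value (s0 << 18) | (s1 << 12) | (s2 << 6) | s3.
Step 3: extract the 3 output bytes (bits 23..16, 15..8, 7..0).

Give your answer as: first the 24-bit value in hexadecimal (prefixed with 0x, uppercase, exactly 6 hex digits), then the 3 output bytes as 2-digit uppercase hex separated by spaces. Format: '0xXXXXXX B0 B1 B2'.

Sextets: Y=24, 7=59, F=5, m=38
24-bit: (24<<18) | (59<<12) | (5<<6) | 38
      = 0x600000 | 0x03B000 | 0x000140 | 0x000026
      = 0x63B166
Bytes: (v>>16)&0xFF=63, (v>>8)&0xFF=B1, v&0xFF=66

Answer: 0x63B166 63 B1 66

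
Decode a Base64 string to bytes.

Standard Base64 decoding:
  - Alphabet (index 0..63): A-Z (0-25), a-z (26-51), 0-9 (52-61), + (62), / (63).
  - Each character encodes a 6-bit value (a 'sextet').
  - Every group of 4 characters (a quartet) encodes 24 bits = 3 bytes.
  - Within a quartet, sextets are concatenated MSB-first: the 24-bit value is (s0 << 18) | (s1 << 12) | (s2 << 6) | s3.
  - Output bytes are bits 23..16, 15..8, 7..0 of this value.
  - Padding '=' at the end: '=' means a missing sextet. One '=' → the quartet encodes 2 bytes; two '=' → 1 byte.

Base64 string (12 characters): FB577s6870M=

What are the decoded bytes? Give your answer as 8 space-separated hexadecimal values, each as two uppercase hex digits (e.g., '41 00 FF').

Answer: 14 1E 7B EE CE BC EF 43

Derivation:
After char 0 ('F'=5): chars_in_quartet=1 acc=0x5 bytes_emitted=0
After char 1 ('B'=1): chars_in_quartet=2 acc=0x141 bytes_emitted=0
After char 2 ('5'=57): chars_in_quartet=3 acc=0x5079 bytes_emitted=0
After char 3 ('7'=59): chars_in_quartet=4 acc=0x141E7B -> emit 14 1E 7B, reset; bytes_emitted=3
After char 4 ('7'=59): chars_in_quartet=1 acc=0x3B bytes_emitted=3
After char 5 ('s'=44): chars_in_quartet=2 acc=0xEEC bytes_emitted=3
After char 6 ('6'=58): chars_in_quartet=3 acc=0x3BB3A bytes_emitted=3
After char 7 ('8'=60): chars_in_quartet=4 acc=0xEECEBC -> emit EE CE BC, reset; bytes_emitted=6
After char 8 ('7'=59): chars_in_quartet=1 acc=0x3B bytes_emitted=6
After char 9 ('0'=52): chars_in_quartet=2 acc=0xEF4 bytes_emitted=6
After char 10 ('M'=12): chars_in_quartet=3 acc=0x3BD0C bytes_emitted=6
Padding '=': partial quartet acc=0x3BD0C -> emit EF 43; bytes_emitted=8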